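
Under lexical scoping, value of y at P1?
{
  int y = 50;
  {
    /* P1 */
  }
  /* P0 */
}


P1's block does not declare y; resolves to the enclosing declaration at depth 0
y = 50


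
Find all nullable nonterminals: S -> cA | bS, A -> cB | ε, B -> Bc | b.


A nonterminal is nullable iff some alternative derives ε (directly, or every symbol in it is nullable)
Nullable: {A}


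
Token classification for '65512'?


Pattern: digits only
Type: INTEGER_LITERAL


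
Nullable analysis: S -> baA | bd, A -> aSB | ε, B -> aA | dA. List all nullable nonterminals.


A nonterminal is nullable iff some alternative derives ε (directly, or every symbol in it is nullable)
Nullable: {A}


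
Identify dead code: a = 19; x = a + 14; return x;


a is read by x's definition; x is returned
No dead code


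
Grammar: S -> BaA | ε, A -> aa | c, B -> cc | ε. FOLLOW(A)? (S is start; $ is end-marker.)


$ ∈ FOLLOW(S). For each A -> αBβ: add FIRST(β)\{ε} to FOLLOW(B); if β nullable, add FOLLOW(A).
FOLLOW(A) = {$}


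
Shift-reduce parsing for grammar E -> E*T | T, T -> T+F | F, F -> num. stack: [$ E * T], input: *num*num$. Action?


handle 'E*T' on top; lookahead ∈ FOLLOW(E) = {*, $}
Action: reduce (E -> E*T)


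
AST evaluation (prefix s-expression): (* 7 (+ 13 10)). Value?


Evaluate inner: (+ 13 10) = 23
Evaluate root: (* 7 23) = 161
Result: 161


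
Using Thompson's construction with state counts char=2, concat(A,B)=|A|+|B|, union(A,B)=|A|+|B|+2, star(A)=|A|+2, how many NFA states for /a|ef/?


Syntax tree has 3 char leaf(s), 1 union(s), 0 star(s)
chars contribute 3×2 = 6; each union adds +2; each star adds +2
Total: 6 + 2 + 0 = 8 states


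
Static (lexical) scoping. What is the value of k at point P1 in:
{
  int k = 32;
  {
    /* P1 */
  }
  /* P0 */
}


P1's block does not declare k; resolves to the enclosing declaration at depth 0
k = 32


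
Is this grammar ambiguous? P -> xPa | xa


balanced x^n…a^n: each string has a unique parse
Unambiguous


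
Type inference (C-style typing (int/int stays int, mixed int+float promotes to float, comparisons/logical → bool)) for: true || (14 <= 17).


Operand types: bool || bool
Rule: logical operators take bool operands and yield bool
Result type: bool


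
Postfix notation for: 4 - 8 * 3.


* has higher precedence, evaluate 8*3 first
Postfix: 4 8 3 * -


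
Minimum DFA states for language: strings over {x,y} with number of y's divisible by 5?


Track (count of y) mod 5: states 0..4, accept at 0
Minimal DFA: 5 states


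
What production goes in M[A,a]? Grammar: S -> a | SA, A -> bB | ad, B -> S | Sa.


For [A, a]: 'a' ∈ FIRST(ad)
Entry: A -> ad


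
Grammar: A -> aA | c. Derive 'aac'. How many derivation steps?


Derivation: A => aA => aaA => aac
Steps: 3


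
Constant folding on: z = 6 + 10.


6 + 10 = 16 at compile time
Optimized: z = 16


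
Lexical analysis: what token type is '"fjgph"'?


Pattern: double-quoted sequence
Type: STRING_LITERAL


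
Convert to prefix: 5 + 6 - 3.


left-to-right (same/higher precedence on left): tree is (- (+ 5 6) 3)
Prefix: - + 5 6 3


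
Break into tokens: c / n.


Scan left to right, longest-match per lexeme
Tokens: ID(c), OP(/), ID(n)


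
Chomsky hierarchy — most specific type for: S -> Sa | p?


Left-linear: every RHS is a terminal or one nonterminal followed by a terminal
Classification: Type 3 (Regular)


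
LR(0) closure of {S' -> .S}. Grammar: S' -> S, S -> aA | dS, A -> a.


Start: S' -> .S
For each item with dot before a nonterminal B, add B -> .γ for every B-production
Closure: [S' -> .S, S -> .aA, S -> .dS]


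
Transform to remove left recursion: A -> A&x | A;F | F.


Left-recursive alternatives: A&x, A;F; non-recursive: F
Introduce A': A -> FA', A' -> &xA' | ;FA' | ε


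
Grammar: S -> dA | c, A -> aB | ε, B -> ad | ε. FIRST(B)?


Per alternative of B: FIRST(ad) = {a}; FIRST(ε) = {ε}
FIRST(B) = {a, ε}


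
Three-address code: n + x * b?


Break into single-operator statements:
t1 = x * b
t2 = n + t1


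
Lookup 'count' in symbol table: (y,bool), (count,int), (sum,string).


Lookup 'count' → type int


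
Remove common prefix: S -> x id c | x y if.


Common prefix: 'x'
Factored: S -> x S', S' -> id c | y if


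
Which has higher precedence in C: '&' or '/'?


'/' is multiplicative (level 10); '&' is bitwise AND (level 5)
Higher level binds tighter
'/' has higher precedence than '&'


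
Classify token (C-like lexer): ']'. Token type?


Pattern: delimiter/punctuation
Type: PUNCTUATION


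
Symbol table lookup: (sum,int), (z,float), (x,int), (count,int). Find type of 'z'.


Lookup 'z' → type float


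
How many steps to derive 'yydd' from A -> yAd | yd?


Derivation: A => yAd => yydd
Steps: 2


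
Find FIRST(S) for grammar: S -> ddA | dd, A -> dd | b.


Per alternative of S: FIRST(ddA) = {d}; FIRST(dd) = {d}
FIRST(S) = {d}


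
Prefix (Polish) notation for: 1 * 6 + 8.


left-to-right (same/higher precedence on left): tree is (+ (* 1 6) 8)
Prefix: + * 1 6 8


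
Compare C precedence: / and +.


'/' is multiplicative (level 10); '+' is additive (level 9)
Higher level binds tighter
'/' has higher precedence than '+'


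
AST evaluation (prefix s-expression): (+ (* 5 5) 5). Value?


Evaluate inner: (* 5 5) = 25
Evaluate root: (+ 25 5) = 30
Result: 30


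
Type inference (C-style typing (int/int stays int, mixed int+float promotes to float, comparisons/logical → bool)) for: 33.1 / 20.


Operand types: float / int
Rule: mixed int/float promotes to float; int/int stays int
Result type: float


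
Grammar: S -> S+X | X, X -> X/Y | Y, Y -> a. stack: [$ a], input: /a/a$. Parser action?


'a' on top is the handle for Y -> a
Action: reduce (Y -> a)


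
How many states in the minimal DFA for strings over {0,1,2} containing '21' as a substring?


KMP-style automaton: 2 progress states + 1 absorbing accept = 3
Minimal DFA: 3 states


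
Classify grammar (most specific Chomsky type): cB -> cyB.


LHS has context (more than one symbol) and |LHS| ≤ |RHS|
Classification: Type 1 (Context-Sensitive)


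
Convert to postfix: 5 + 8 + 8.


Left to right (same or higher precedence on left)
Postfix: 5 8 + 8 +


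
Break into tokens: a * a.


Scan left to right, longest-match per lexeme
Tokens: ID(a), OP(*), ID(a)


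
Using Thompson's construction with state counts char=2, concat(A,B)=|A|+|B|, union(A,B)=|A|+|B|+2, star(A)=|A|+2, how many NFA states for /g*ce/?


Syntax tree has 3 char leaf(s), 0 union(s), 1 star(s)
chars contribute 3×2 = 6; each union adds +2; each star adds +2
Total: 6 + 0 + 2 = 8 states


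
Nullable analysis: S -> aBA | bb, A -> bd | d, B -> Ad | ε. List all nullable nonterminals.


A nonterminal is nullable iff some alternative derives ε (directly, or every symbol in it is nullable)
Nullable: {B}


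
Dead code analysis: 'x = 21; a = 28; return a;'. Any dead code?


x is assigned but never read
Dead: 'x = 21'


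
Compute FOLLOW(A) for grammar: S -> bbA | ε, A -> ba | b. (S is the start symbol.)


$ ∈ FOLLOW(S). For each A -> αBβ: add FIRST(β)\{ε} to FOLLOW(B); if β nullable, add FOLLOW(A).
FOLLOW(A) = {$}


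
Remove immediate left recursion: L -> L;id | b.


Left-recursive alternatives: L;id; non-recursive: b
Introduce L': L -> bL', L' -> ;idL' | ε


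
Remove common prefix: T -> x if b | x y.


Common prefix: 'x'
Factored: T -> x T', T' -> if b | y


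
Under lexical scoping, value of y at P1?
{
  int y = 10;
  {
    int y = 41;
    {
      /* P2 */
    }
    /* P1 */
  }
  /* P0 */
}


y declared in the same block as P1
y = 41


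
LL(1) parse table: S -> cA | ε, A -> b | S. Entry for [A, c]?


For [A, c]: 'c' ∈ FIRST(S)
Entry: A -> S


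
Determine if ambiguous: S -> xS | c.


right-linear, alternatives start with distinct terminals 'x' vs 'c': unique leftmost derivation
Unambiguous


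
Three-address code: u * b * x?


Break into single-operator statements:
t1 = u * b
t2 = t1 * x


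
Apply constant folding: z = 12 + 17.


12 + 17 = 29 at compile time
Optimized: z = 29


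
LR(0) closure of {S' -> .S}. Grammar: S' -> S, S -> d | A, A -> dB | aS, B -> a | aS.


Start: S' -> .S
For each item with dot before a nonterminal B, add B -> .γ for every B-production
Closure: [S' -> .S, S -> .d, S -> .A, A -> .dB, A -> .aS]


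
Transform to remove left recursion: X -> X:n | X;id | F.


Left-recursive alternatives: X:n, X;id; non-recursive: F
Introduce X': X -> FX', X' -> :nX' | ;idX' | ε


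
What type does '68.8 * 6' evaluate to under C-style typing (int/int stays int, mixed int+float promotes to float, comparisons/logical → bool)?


Operand types: float * int
Rule: mixed int/float promotes to float; int/int stays int
Result type: float


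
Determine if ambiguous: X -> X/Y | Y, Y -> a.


precedence layered via separate nonterminal Y: deterministic
Unambiguous


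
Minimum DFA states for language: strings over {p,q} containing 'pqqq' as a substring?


KMP-style automaton: 4 progress states + 1 absorbing accept = 5
Minimal DFA: 5 states


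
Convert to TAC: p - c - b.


Break into single-operator statements:
t1 = p - c
t2 = t1 - b


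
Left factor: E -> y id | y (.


Common prefix: 'y'
Factored: E -> y E', E' -> id | (


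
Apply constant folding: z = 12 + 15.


12 + 15 = 27 at compile time
Optimized: z = 27


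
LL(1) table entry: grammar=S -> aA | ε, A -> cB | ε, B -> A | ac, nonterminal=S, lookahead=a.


For [S, a]: 'a' ∈ FIRST(aA)
Entry: S -> aA


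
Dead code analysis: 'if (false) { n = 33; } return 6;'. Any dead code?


condition is constant false, so the whole block is unreachable
Dead: 'if (false) { n = 33; }'


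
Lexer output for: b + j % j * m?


Scan left to right, longest-match per lexeme
Tokens: ID(b), OP(+), ID(j), OP(%), ID(j), OP(*), ID(m)


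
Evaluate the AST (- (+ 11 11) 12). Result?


Evaluate inner: (+ 11 11) = 22
Evaluate root: (- 22 12) = 10
Result: 10


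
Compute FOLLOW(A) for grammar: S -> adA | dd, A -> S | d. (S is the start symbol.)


$ ∈ FOLLOW(S). For each A -> αBβ: add FIRST(β)\{ε} to FOLLOW(B); if β nullable, add FOLLOW(A).
FOLLOW(A) = {$}


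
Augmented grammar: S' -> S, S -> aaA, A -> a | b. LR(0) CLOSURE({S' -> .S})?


Start: S' -> .S
For each item with dot before a nonterminal B, add B -> .γ for every B-production
Closure: [S' -> .S, S -> .aaA]


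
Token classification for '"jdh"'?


Pattern: double-quoted sequence
Type: STRING_LITERAL


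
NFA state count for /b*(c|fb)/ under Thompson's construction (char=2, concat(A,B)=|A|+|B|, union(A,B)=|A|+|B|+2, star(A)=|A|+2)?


Syntax tree has 4 char leaf(s), 1 union(s), 1 star(s)
chars contribute 4×2 = 8; each union adds +2; each star adds +2
Total: 8 + 2 + 2 = 12 states


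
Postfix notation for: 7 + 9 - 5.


Left to right (same or higher precedence on left)
Postfix: 7 9 + 5 -


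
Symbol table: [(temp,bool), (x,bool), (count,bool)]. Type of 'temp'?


Lookup 'temp' → type bool


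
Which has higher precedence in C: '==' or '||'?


'==' is equality (level 6); '||' is logical OR (level 1)
Higher level binds tighter
'==' has higher precedence than '||'


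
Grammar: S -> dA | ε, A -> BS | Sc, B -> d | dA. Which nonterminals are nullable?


A nonterminal is nullable iff some alternative derives ε (directly, or every symbol in it is nullable)
Nullable: {S}


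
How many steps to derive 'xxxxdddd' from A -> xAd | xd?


Derivation: A => xAd => xxAdd => xxxAddd => xxxxdddd
Steps: 4


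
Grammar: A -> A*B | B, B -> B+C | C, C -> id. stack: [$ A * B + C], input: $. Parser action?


handle 'B+C' on top
Action: reduce (B -> B+C)


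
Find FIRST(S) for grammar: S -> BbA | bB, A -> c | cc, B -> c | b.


Per alternative of S: FIRST(BbA) = {b, c}; FIRST(bB) = {b}
FIRST(S) = {b, c}


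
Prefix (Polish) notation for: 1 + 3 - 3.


left-to-right (same/higher precedence on left): tree is (- (+ 1 3) 3)
Prefix: - + 1 3 3


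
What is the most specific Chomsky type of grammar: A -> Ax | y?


Left-linear: every RHS is a terminal or one nonterminal followed by a terminal
Classification: Type 3 (Regular)


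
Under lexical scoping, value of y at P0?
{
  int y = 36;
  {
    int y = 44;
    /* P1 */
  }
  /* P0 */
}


y declared in the same block as P0
y = 36


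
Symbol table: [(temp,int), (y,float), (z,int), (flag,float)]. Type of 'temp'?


Lookup 'temp' → type int


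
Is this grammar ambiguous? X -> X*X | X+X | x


'x*x+x' has two parse trees (no precedence encoded between * and +)
Ambiguous


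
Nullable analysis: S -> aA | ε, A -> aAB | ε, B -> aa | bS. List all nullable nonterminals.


A nonterminal is nullable iff some alternative derives ε (directly, or every symbol in it is nullable)
Nullable: {A, S}


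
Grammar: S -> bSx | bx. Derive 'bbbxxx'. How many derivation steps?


Derivation: S => bSx => bbSxx => bbbxxx
Steps: 3


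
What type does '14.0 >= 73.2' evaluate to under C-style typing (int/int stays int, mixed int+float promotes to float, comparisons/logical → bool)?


Operand types: float >= float
Rule: comparison yields bool
Result type: bool


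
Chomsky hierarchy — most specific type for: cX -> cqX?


LHS has context (more than one symbol) and |LHS| ≤ |RHS|
Classification: Type 1 (Context-Sensitive)


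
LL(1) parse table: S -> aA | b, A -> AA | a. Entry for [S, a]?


For [S, a]: 'a' ∈ FIRST(aA)
Entry: S -> aA


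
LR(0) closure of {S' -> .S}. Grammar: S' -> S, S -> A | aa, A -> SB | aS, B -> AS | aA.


Start: S' -> .S
For each item with dot before a nonterminal B, add B -> .γ for every B-production
Closure: [S' -> .S, S -> .A, S -> .aa, A -> .SB, A -> .aS]


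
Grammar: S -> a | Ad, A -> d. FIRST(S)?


Per alternative of S: FIRST(a) = {a}; FIRST(Ad) = {d}
FIRST(S) = {a, d}


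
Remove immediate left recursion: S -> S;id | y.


Left-recursive alternatives: S;id; non-recursive: y
Introduce S': S -> yS', S' -> ;idS' | ε


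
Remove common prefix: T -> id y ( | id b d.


Common prefix: 'id'
Factored: T -> id T', T' -> y ( | b d


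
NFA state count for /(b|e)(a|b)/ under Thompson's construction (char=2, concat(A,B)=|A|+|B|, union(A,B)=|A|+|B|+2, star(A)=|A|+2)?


Syntax tree has 4 char leaf(s), 2 union(s), 0 star(s)
chars contribute 4×2 = 8; each union adds +2; each star adds +2
Total: 8 + 4 + 0 = 12 states


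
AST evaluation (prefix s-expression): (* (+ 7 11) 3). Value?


Evaluate inner: (+ 7 11) = 18
Evaluate root: (* 18 3) = 54
Result: 54


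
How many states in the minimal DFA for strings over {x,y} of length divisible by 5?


Track length mod 5: states 0..4, accept at 0
Minimal DFA: 5 states


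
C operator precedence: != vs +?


'+' is additive (level 9); '!=' is equality (level 6)
Higher level binds tighter
'+' has higher precedence than '!='


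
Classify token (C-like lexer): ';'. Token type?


Pattern: delimiter/punctuation
Type: PUNCTUATION


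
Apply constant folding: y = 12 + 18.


12 + 18 = 30 at compile time
Optimized: y = 30


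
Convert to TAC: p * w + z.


Break into single-operator statements:
t1 = p * w
t2 = t1 + z


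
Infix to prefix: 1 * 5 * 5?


left-to-right (same/higher precedence on left): tree is (* (* 1 5) 5)
Prefix: * * 1 5 5


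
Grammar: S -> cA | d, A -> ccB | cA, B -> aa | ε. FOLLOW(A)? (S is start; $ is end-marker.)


$ ∈ FOLLOW(S). For each A -> αBβ: add FIRST(β)\{ε} to FOLLOW(B); if β nullable, add FOLLOW(A).
FOLLOW(A) = {$}


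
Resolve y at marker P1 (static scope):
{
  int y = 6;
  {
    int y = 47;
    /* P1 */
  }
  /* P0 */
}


y declared in the same block as P1
y = 47


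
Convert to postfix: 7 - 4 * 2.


* has higher precedence, evaluate 4*2 first
Postfix: 7 4 2 * -


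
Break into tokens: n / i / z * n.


Scan left to right, longest-match per lexeme
Tokens: ID(n), OP(/), ID(i), OP(/), ID(z), OP(*), ID(n)


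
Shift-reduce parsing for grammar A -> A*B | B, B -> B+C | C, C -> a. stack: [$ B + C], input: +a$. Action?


handle 'B+C' on top
Action: reduce (B -> B+C)


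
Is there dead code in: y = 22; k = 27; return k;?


y is assigned but never read
Dead: 'y = 22'


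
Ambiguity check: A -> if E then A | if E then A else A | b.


dangling else: 'if E then if E then b else b' parses two ways
Ambiguous


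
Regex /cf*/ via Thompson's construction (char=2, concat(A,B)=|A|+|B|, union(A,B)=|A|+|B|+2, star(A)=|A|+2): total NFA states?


Syntax tree has 2 char leaf(s), 0 union(s), 1 star(s)
chars contribute 2×2 = 4; each union adds +2; each star adds +2
Total: 4 + 0 + 2 = 6 states


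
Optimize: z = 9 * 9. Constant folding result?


9 * 9 = 81 at compile time
Optimized: z = 81


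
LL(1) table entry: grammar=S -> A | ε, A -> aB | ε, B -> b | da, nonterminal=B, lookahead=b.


For [B, b]: 'b' ∈ FIRST(b)
Entry: B -> b


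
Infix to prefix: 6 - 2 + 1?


left-to-right (same/higher precedence on left): tree is (+ (- 6 2) 1)
Prefix: + - 6 2 1


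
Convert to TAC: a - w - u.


Break into single-operator statements:
t1 = a - w
t2 = t1 - u


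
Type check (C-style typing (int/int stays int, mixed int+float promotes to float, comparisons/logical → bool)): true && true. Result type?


Operand types: bool && bool
Rule: logical operators take bool operands and yield bool
Result type: bool


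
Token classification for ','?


Pattern: delimiter/punctuation
Type: PUNCTUATION


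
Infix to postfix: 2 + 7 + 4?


Left to right (same or higher precedence on left)
Postfix: 2 7 + 4 +


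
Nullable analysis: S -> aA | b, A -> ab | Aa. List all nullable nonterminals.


A nonterminal is nullable iff some alternative derives ε (directly, or every symbol in it is nullable)
Nullable: {}


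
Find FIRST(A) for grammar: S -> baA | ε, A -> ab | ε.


Per alternative of A: FIRST(ab) = {a}; FIRST(ε) = {ε}
FIRST(A) = {a, ε}


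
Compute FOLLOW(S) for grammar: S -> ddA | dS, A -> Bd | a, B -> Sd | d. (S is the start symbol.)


$ ∈ FOLLOW(S). For each A -> αBβ: add FIRST(β)\{ε} to FOLLOW(B); if β nullable, add FOLLOW(A).
FOLLOW(S) = {$, d}


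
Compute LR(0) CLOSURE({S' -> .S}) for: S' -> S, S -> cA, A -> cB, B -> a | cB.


Start: S' -> .S
For each item with dot before a nonterminal B, add B -> .γ for every B-production
Closure: [S' -> .S, S -> .cA]


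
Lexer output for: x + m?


Scan left to right, longest-match per lexeme
Tokens: ID(x), OP(+), ID(m)


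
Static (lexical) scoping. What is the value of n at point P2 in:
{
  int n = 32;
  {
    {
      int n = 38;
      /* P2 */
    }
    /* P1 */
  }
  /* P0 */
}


n declared in the same block as P2
n = 38


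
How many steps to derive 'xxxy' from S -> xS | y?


Derivation: S => xS => xxS => xxxS => xxxy
Steps: 4


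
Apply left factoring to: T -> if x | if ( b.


Common prefix: 'if'
Factored: T -> if T', T' -> x | ( b


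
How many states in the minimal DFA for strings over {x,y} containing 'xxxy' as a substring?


KMP-style automaton: 4 progress states + 1 absorbing accept = 5
Minimal DFA: 5 states


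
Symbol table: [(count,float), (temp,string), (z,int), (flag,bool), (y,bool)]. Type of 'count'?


Lookup 'count' → type float


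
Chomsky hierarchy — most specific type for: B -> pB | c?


Right-linear: every RHS is a terminal or a terminal followed by one nonterminal
Classification: Type 3 (Regular)


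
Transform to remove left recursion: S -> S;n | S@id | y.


Left-recursive alternatives: S;n, S@id; non-recursive: y
Introduce S': S -> yS', S' -> ;nS' | @idS' | ε


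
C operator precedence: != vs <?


'<' is relational (level 7); '!=' is equality (level 6)
Higher level binds tighter
'<' has higher precedence than '!='


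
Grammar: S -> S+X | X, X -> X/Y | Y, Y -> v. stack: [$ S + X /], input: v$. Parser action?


no handle; shift 'v'
Action: shift


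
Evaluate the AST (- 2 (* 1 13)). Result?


Evaluate inner: (* 1 13) = 13
Evaluate root: (- 2 13) = -11
Result: -11


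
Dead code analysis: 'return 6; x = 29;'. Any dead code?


statement follows a return and is unreachable
Dead: 'x = 29'


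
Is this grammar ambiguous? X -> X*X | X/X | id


'id*id/id' has two parse trees (no precedence encoded between * and /)
Ambiguous


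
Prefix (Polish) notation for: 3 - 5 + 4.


left-to-right (same/higher precedence on left): tree is (+ (- 3 5) 4)
Prefix: + - 3 5 4


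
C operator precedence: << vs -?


'-' is additive (level 9); '<<' is shift (level 8)
Higher level binds tighter
'-' has higher precedence than '<<'


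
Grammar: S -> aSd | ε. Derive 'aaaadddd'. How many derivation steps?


Derivation: S => aSd => aaSdd => aaaSddd => aaaaSdddd => aaaadddd
Steps: 5


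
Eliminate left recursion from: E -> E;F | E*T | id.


Left-recursive alternatives: E;F, E*T; non-recursive: id
Introduce E': E -> idE', E' -> ;FE' | *TE' | ε


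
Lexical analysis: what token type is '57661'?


Pattern: digits only
Type: INTEGER_LITERAL


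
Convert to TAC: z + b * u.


Break into single-operator statements:
t1 = b * u
t2 = z + t1


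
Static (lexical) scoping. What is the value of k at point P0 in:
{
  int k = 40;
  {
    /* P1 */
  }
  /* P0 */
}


k declared in the same block as P0
k = 40


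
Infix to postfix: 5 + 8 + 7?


Left to right (same or higher precedence on left)
Postfix: 5 8 + 7 +


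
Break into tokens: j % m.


Scan left to right, longest-match per lexeme
Tokens: ID(j), OP(%), ID(m)


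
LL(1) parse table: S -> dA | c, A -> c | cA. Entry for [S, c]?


For [S, c]: 'c' ∈ FIRST(c)
Entry: S -> c


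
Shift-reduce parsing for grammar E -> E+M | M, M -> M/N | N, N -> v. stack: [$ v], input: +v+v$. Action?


'v' on top is the handle for N -> v
Action: reduce (N -> v)


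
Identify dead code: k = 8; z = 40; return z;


k is assigned but never read
Dead: 'k = 8'


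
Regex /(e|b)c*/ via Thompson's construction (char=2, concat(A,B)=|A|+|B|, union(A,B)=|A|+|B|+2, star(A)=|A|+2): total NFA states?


Syntax tree has 3 char leaf(s), 1 union(s), 1 star(s)
chars contribute 3×2 = 6; each union adds +2; each star adds +2
Total: 6 + 2 + 2 = 10 states


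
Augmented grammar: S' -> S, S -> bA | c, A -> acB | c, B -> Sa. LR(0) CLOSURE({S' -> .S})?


Start: S' -> .S
For each item with dot before a nonterminal B, add B -> .γ for every B-production
Closure: [S' -> .S, S -> .bA, S -> .c]


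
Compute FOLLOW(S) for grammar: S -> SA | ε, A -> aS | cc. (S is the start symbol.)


$ ∈ FOLLOW(S). For each A -> αBβ: add FIRST(β)\{ε} to FOLLOW(B); if β nullable, add FOLLOW(A).
FOLLOW(S) = {$, a, c}


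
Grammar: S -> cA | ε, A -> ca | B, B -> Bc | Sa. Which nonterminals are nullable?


A nonterminal is nullable iff some alternative derives ε (directly, or every symbol in it is nullable)
Nullable: {S}


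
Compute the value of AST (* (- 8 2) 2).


Evaluate inner: (- 8 2) = 6
Evaluate root: (* 6 2) = 12
Result: 12


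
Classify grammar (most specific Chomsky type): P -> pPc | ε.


Single nonterminal LHS, but p^n c^n is not regular
Classification: Type 2 (Context-Free)


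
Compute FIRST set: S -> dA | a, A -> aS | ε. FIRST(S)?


Per alternative of S: FIRST(dA) = {d}; FIRST(a) = {a}
FIRST(S) = {a, d}


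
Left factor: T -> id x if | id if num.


Common prefix: 'id'
Factored: T -> id T', T' -> x if | if num


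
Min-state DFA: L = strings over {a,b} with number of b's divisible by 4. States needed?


Track (count of b) mod 4: states 0..3, accept at 0
Minimal DFA: 4 states


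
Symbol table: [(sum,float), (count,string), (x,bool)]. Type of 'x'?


Lookup 'x' → type bool


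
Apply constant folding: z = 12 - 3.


12 - 3 = 9 at compile time
Optimized: z = 9


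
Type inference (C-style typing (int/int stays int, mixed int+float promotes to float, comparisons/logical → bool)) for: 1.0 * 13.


Operand types: float * int
Rule: mixed int/float promotes to float; int/int stays int
Result type: float


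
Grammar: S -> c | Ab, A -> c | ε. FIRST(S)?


Per alternative of S: FIRST(c) = {c}; FIRST(Ab) = {b, c}
FIRST(S) = {b, c}


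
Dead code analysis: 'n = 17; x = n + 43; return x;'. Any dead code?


n is read by x's definition; x is returned
No dead code


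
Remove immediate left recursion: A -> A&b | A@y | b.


Left-recursive alternatives: A&b, A@y; non-recursive: b
Introduce A': A -> bA', A' -> &bA' | @yA' | ε


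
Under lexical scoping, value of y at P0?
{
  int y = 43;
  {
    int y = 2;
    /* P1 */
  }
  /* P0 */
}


y declared in the same block as P0
y = 43


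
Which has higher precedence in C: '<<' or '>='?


'<<' is shift (level 8); '>=' is relational (level 7)
Higher level binds tighter
'<<' has higher precedence than '>='


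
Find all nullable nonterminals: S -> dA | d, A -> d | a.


A nonterminal is nullable iff some alternative derives ε (directly, or every symbol in it is nullable)
Nullable: {}


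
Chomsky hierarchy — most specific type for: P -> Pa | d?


Left-linear: every RHS is a terminal or one nonterminal followed by a terminal
Classification: Type 3 (Regular)


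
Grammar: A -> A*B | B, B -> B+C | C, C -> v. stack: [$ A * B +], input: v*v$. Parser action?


no handle; shift 'v'
Action: shift


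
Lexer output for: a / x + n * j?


Scan left to right, longest-match per lexeme
Tokens: ID(a), OP(/), ID(x), OP(+), ID(n), OP(*), ID(j)


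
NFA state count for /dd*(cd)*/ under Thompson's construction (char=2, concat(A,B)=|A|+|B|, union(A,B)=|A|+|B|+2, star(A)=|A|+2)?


Syntax tree has 4 char leaf(s), 0 union(s), 2 star(s)
chars contribute 4×2 = 8; each union adds +2; each star adds +2
Total: 8 + 0 + 4 = 12 states


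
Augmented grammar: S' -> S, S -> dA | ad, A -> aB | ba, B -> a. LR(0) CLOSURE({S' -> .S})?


Start: S' -> .S
For each item with dot before a nonterminal B, add B -> .γ for every B-production
Closure: [S' -> .S, S -> .dA, S -> .ad]


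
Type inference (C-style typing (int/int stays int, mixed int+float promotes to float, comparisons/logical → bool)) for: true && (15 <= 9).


Operand types: bool && bool
Rule: logical operators take bool operands and yield bool
Result type: bool


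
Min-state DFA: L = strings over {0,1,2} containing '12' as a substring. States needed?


KMP-style automaton: 2 progress states + 1 absorbing accept = 3
Minimal DFA: 3 states


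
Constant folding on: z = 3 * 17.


3 * 17 = 51 at compile time
Optimized: z = 51


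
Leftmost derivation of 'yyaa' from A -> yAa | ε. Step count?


Derivation: A => yAa => yyAaa => yyaa
Steps: 3


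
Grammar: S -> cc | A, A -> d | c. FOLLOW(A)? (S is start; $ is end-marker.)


$ ∈ FOLLOW(S). For each A -> αBβ: add FIRST(β)\{ε} to FOLLOW(B); if β nullable, add FOLLOW(A).
FOLLOW(A) = {$}


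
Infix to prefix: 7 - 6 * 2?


'*' binds tighter: tree is (- 7 (* 6 2))
Prefix: - 7 * 6 2


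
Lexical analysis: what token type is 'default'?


Pattern: reserved word
Type: KEYWORD


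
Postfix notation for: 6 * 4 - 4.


Left to right (same or higher precedence on left)
Postfix: 6 4 * 4 -


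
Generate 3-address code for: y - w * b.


Break into single-operator statements:
t1 = w * b
t2 = y - t1


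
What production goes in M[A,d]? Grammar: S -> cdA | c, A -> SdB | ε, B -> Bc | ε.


For [A, d]: ε is nullable and 'd' ∈ FOLLOW(A)
Entry: A -> ε


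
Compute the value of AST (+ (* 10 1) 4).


Evaluate inner: (* 10 1) = 10
Evaluate root: (+ 10 4) = 14
Result: 14


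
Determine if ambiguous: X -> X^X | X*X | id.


'id^id*id' has two parse trees (no precedence encoded between ^ and *)
Ambiguous


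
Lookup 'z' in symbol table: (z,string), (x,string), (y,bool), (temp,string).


Lookup 'z' → type string


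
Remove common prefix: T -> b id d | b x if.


Common prefix: 'b'
Factored: T -> b T', T' -> id d | x if


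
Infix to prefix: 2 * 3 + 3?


left-to-right (same/higher precedence on left): tree is (+ (* 2 3) 3)
Prefix: + * 2 3 3


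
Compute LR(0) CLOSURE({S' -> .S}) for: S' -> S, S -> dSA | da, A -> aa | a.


Start: S' -> .S
For each item with dot before a nonterminal B, add B -> .γ for every B-production
Closure: [S' -> .S, S -> .dSA, S -> .da]


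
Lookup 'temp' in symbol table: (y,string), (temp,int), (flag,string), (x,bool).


Lookup 'temp' → type int


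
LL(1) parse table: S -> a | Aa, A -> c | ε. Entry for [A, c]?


For [A, c]: 'c' ∈ FIRST(c)
Entry: A -> c


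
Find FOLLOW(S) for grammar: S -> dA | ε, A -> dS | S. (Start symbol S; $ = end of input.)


$ ∈ FOLLOW(S). For each A -> αBβ: add FIRST(β)\{ε} to FOLLOW(B); if β nullable, add FOLLOW(A).
FOLLOW(S) = {$}


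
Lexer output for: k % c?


Scan left to right, longest-match per lexeme
Tokens: ID(k), OP(%), ID(c)


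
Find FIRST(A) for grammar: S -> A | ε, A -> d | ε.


Per alternative of A: FIRST(d) = {d}; FIRST(ε) = {ε}
FIRST(A) = {d, ε}


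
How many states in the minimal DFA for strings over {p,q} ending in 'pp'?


Track the longest suffix of input matching a prefix of 'pp': 3 classes (prefixes of length 0..2)
Minimal DFA: 3 states


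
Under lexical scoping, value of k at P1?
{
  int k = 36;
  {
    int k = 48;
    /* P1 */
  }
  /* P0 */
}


k declared in the same block as P1
k = 48


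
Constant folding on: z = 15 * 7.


15 * 7 = 105 at compile time
Optimized: z = 105


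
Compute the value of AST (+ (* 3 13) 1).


Evaluate inner: (* 3 13) = 39
Evaluate root: (+ 39 1) = 40
Result: 40


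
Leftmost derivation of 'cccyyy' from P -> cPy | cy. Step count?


Derivation: P => cPy => ccPyy => cccyyy
Steps: 3


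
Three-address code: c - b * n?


Break into single-operator statements:
t1 = b * n
t2 = c - t1


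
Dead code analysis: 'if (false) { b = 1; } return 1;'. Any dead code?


condition is constant false, so the whole block is unreachable
Dead: 'if (false) { b = 1; }'


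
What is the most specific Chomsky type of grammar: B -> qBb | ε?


Single nonterminal LHS, but q^n b^n is not regular
Classification: Type 2 (Context-Free)


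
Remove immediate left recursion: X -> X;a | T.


Left-recursive alternatives: X;a; non-recursive: T
Introduce X': X -> TX', X' -> ;aX' | ε


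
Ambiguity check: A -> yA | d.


right-linear, alternatives start with distinct terminals 'y' vs 'd': unique leftmost derivation
Unambiguous


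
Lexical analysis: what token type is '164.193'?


Pattern: digits with a decimal point
Type: FLOAT_LITERAL


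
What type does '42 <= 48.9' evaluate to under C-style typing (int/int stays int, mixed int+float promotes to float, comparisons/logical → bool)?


Operand types: int <= float
Rule: comparison yields bool
Result type: bool


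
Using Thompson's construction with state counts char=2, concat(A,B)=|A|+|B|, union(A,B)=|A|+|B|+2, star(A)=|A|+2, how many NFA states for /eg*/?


Syntax tree has 2 char leaf(s), 0 union(s), 1 star(s)
chars contribute 2×2 = 4; each union adds +2; each star adds +2
Total: 4 + 0 + 2 = 6 states


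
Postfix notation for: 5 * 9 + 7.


Left to right (same or higher precedence on left)
Postfix: 5 9 * 7 +


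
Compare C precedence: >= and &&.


'>=' is relational (level 7); '&&' is logical AND (level 2)
Higher level binds tighter
'>=' has higher precedence than '&&'


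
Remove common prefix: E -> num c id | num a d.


Common prefix: 'num'
Factored: E -> num E', E' -> c id | a d


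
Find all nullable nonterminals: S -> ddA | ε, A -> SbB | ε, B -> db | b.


A nonterminal is nullable iff some alternative derives ε (directly, or every symbol in it is nullable)
Nullable: {A, S}


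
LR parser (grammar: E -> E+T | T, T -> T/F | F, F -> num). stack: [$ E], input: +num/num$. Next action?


shift '+' to continue E -> E+T
Action: shift


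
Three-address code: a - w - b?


Break into single-operator statements:
t1 = a - w
t2 = t1 - b


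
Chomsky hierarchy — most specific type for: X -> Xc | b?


Left-linear: every RHS is a terminal or one nonterminal followed by a terminal
Classification: Type 3 (Regular)


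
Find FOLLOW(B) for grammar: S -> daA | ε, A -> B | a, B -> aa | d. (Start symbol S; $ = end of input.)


$ ∈ FOLLOW(S). For each A -> αBβ: add FIRST(β)\{ε} to FOLLOW(B); if β nullable, add FOLLOW(A).
FOLLOW(B) = {$}


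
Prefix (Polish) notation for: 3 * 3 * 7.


left-to-right (same/higher precedence on left): tree is (* (* 3 3) 7)
Prefix: * * 3 3 7


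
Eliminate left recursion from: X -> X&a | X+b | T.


Left-recursive alternatives: X&a, X+b; non-recursive: T
Introduce X': X -> TX', X' -> &aX' | +bX' | ε


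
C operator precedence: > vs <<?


'<<' is shift (level 8); '>' is relational (level 7)
Higher level binds tighter
'<<' has higher precedence than '>'


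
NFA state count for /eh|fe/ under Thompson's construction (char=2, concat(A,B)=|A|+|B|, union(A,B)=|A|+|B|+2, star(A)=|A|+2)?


Syntax tree has 4 char leaf(s), 1 union(s), 0 star(s)
chars contribute 4×2 = 8; each union adds +2; each star adds +2
Total: 8 + 2 + 0 = 10 states


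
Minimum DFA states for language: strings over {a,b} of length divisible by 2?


Track length mod 2: states 0..1, accept at 0
Minimal DFA: 2 states


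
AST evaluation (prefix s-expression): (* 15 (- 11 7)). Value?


Evaluate inner: (- 11 7) = 4
Evaluate root: (* 15 4) = 60
Result: 60


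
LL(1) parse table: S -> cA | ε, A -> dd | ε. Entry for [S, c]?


For [S, c]: 'c' ∈ FIRST(cA)
Entry: S -> cA


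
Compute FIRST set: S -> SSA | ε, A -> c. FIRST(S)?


Per alternative of S: FIRST(SSA) = {c}; FIRST(ε) = {ε}
FIRST(S) = {c, ε}


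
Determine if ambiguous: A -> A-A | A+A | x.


'x-x+x' has two parse trees (no precedence encoded between - and +)
Ambiguous


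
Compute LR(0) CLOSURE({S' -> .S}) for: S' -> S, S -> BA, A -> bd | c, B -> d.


Start: S' -> .S
For each item with dot before a nonterminal B, add B -> .γ for every B-production
Closure: [S' -> .S, S -> .BA, B -> .d]


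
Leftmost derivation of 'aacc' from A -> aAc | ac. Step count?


Derivation: A => aAc => aacc
Steps: 2


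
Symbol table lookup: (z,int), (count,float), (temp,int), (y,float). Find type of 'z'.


Lookup 'z' → type int


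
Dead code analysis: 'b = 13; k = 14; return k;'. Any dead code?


b is assigned but never read
Dead: 'b = 13'


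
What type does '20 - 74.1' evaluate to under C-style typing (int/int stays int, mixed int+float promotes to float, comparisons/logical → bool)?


Operand types: int - float
Rule: mixed int/float promotes to float; int/int stays int
Result type: float


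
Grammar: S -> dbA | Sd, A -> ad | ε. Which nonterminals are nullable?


A nonterminal is nullable iff some alternative derives ε (directly, or every symbol in it is nullable)
Nullable: {A}


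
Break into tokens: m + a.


Scan left to right, longest-match per lexeme
Tokens: ID(m), OP(+), ID(a)


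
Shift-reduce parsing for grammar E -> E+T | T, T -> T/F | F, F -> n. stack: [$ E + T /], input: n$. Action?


no handle; shift 'n'
Action: shift


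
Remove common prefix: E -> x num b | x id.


Common prefix: 'x'
Factored: E -> x E', E' -> num b | id


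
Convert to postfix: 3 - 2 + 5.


Left to right (same or higher precedence on left)
Postfix: 3 2 - 5 +


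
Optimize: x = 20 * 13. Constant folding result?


20 * 13 = 260 at compile time
Optimized: x = 260


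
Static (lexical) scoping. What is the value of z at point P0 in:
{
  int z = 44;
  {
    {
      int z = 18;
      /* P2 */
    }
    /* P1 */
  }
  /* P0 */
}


z declared in the same block as P0
z = 44


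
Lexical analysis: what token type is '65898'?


Pattern: digits only
Type: INTEGER_LITERAL


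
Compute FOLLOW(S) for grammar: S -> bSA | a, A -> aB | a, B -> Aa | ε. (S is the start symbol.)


$ ∈ FOLLOW(S). For each A -> αBβ: add FIRST(β)\{ε} to FOLLOW(B); if β nullable, add FOLLOW(A).
FOLLOW(S) = {$, a}


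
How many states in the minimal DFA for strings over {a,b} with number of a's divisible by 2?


Track (count of a) mod 2: states 0..1, accept at 0
Minimal DFA: 2 states


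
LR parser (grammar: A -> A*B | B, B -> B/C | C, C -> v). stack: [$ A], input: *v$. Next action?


shift '*' to continue A -> A*B
Action: shift


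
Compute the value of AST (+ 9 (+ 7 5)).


Evaluate inner: (+ 7 5) = 12
Evaluate root: (+ 9 12) = 21
Result: 21


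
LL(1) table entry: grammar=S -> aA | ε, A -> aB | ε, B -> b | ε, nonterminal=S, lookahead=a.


For [S, a]: 'a' ∈ FIRST(aA)
Entry: S -> aA


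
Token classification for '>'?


Pattern: operator symbol
Type: OPERATOR


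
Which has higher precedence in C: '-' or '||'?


'-' is additive (level 9); '||' is logical OR (level 1)
Higher level binds tighter
'-' has higher precedence than '||'


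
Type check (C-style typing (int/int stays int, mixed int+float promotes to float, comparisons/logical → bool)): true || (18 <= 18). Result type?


Operand types: bool || bool
Rule: logical operators take bool operands and yield bool
Result type: bool


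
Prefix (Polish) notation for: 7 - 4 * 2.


'*' binds tighter: tree is (- 7 (* 4 2))
Prefix: - 7 * 4 2


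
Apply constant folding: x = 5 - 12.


5 - 12 = -7 at compile time
Optimized: x = -7


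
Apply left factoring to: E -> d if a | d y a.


Common prefix: 'd'
Factored: E -> d E', E' -> if a | y a


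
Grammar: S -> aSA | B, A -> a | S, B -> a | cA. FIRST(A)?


Per alternative of A: FIRST(a) = {a}; FIRST(S) = {a, c}
FIRST(A) = {a, c}


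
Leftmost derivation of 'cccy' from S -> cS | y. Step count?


Derivation: S => cS => ccS => cccS => cccy
Steps: 4


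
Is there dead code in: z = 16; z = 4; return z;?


first assignment to z is overwritten before any read
Dead: 'z = 16'


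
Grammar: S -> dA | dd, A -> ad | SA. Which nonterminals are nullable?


A nonterminal is nullable iff some alternative derives ε (directly, or every symbol in it is nullable)
Nullable: {}


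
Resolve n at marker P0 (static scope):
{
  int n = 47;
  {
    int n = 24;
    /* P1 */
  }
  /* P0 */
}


n declared in the same block as P0
n = 47


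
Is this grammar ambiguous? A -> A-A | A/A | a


'a-a/a' has two parse trees (no precedence encoded between - and /)
Ambiguous


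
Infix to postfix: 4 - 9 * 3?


* has higher precedence, evaluate 9*3 first
Postfix: 4 9 3 * -


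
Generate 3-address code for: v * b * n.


Break into single-operator statements:
t1 = v * b
t2 = t1 * n


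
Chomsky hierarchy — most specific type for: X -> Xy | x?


Left-linear: every RHS is a terminal or one nonterminal followed by a terminal
Classification: Type 3 (Regular)


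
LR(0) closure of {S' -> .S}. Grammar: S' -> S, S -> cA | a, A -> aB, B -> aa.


Start: S' -> .S
For each item with dot before a nonterminal B, add B -> .γ for every B-production
Closure: [S' -> .S, S -> .cA, S -> .a]
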